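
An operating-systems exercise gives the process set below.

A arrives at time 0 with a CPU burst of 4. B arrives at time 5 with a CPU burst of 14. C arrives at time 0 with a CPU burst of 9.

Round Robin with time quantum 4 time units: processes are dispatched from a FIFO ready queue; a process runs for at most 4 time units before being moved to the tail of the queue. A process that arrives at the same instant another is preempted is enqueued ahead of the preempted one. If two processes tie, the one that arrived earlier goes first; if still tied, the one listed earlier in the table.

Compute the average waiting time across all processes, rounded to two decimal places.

Timeline: | A 0-4 | C 4-8 | B 8-12 | C 12-16 | B 16-20 | C 20-21 | B 21-27 |
Completion: A=4  B=27  C=21
Waiting times: A=0, B=8, C=12
Average waiting = (0+8+12) / 3 = 20/3 = 6.67

6.67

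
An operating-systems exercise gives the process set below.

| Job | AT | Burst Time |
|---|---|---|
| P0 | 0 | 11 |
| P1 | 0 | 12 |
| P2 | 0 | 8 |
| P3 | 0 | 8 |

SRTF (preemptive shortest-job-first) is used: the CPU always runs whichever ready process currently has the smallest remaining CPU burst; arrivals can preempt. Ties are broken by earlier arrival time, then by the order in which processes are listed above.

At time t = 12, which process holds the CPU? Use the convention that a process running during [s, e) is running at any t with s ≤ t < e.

Timeline: | P2 0-8 | P3 8-16 | P0 16-27 | P1 27-39 |
Completion: P0=27  P1=39  P2=8  P3=16
Turnaround (C−A): P0=27  P1=39  P2=8  P3=16

P3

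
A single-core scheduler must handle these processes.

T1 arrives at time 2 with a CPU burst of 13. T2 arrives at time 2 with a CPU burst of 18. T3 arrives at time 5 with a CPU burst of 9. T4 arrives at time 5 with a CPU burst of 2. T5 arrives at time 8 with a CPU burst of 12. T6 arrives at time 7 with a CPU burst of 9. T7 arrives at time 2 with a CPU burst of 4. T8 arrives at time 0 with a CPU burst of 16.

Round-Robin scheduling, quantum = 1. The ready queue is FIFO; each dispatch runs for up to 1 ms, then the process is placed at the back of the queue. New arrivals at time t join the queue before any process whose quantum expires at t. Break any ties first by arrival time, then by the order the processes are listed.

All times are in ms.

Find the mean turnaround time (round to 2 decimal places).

56.38

Schedule: | T8 0-2 | T1 2-3 | T2 3-4 | T7 4-5 | T8 5-6 | T1 6-7 | T2 7-8 | T3 8-9 | T4 9-10 | T7 10-11 | T8 11-12 | T6 12-13 | T1 13-14 | T5 14-15 | T2 15-16 | T3 16-17 | T4 17-18 | T7 18-19 | T8 19-20 | T6 20-21 | T1 21-22 | T5 22-23 | T2 23-24 | T3 24-25 | T7 25-26 | T8 26-27 | T6 27-28 | T1 28-29 | T5 29-30 | T2 30-31 | T3 31-32 | T8 32-33 | T6 33-34 | T1 34-35 | T5 35-36 | T2 36-37 | T3 37-38 | T8 38-39 | T6 39-40 | T1 40-41 | T5 41-42 | T2 42-43 | T3 43-44 | T8 44-45 | T6 45-46 | T1 46-47 | T5 47-48 | T2 48-49 | T3 49-50 | T8 50-51 | T6 51-52 | T1 52-53 | T5 53-54 | T2 54-55 | T3 55-56 | T8 56-57 | T6 57-58 | T1 58-59 | T5 59-60 | T2 60-61 | T3 61-62 | T8 62-63 | T6 63-64 | T1 64-65 | T5 65-66 | T2 66-67 | T8 67-68 | T1 68-69 | T5 69-70 | T2 70-71 | T8 71-72 | T1 72-73 | T5 73-74 | T2 74-75 | T8 75-76 | T5 76-77 | T2 77-78 | T8 78-79 | T2 79-83 |
Completion: T1=73  T2=83  T3=62  T4=18  T5=77  T6=64  T7=26  T8=79
Turnaround times: T1=71, T2=81, T3=57, T4=13, T5=69, T6=57, T7=24, T8=79
Average turnaround = (71+81+57+13+69+57+24+79) / 8 = 451/8 = 56.38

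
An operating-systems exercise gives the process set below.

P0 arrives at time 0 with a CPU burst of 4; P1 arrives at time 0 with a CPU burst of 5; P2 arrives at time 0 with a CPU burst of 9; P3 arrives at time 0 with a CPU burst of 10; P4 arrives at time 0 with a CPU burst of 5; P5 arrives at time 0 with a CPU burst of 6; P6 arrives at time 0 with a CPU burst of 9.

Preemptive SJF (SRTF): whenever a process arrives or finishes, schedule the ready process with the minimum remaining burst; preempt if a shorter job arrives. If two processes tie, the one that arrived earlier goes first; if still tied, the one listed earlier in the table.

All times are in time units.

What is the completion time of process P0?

Gantt: | P0 0-4 | P1 4-9 | P4 9-14 | P5 14-20 | P2 20-29 | P6 29-38 | P3 38-48 |
Completion: P0=4  P1=9  P2=29  P3=48  P4=14  P5=20  P6=38

4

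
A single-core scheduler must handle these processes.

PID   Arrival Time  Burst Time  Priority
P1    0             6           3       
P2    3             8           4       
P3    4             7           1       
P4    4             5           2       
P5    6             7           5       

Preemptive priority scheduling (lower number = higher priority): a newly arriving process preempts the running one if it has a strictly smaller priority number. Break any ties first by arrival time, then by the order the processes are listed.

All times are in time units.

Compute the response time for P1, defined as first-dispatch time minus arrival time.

0

Schedule: | P1 0-4 | P3 4-11 | P4 11-16 | P1 16-18 | P2 18-26 | P5 26-33 |
Completion: P1=18  P2=26  P3=11  P4=16  P5=33
Turnaround (C−A): P1=18  P2=23  P3=7  P4=12  P5=27
Response(P1) = first start − arrival = 0 − 0 = 0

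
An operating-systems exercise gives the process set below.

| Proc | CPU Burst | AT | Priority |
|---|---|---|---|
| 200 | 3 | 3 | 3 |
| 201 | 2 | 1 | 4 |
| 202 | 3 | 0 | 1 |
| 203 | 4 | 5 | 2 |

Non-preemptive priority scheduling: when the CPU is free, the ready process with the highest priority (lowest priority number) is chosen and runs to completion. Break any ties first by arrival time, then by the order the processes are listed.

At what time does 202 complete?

Gantt: | 202 0-3 | 200 3-6 | 203 6-10 | 201 10-12 |
Completion: 200=6  201=12  202=3  203=10
Turnaround (C−A): 200=3  201=11  202=3  203=5

3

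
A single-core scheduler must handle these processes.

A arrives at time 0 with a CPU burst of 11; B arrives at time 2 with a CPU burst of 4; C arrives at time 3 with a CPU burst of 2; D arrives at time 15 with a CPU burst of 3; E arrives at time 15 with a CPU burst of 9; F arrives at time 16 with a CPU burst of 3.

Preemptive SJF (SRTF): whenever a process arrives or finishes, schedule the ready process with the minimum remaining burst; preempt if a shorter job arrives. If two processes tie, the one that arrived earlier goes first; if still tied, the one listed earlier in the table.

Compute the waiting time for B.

Gantt: | A 0-2 | B 2-3 | C 3-5 | B 5-8 | A 8-17 | D 17-20 | F 20-23 | E 23-32 |
Completion: A=17  B=8  C=5  D=20  E=32  F=23
Turnaround (C−A): A=17  B=6  C=2  D=5  E=17  F=7
Waiting(B) = turnaround − burst = 6 − 4 = 2

2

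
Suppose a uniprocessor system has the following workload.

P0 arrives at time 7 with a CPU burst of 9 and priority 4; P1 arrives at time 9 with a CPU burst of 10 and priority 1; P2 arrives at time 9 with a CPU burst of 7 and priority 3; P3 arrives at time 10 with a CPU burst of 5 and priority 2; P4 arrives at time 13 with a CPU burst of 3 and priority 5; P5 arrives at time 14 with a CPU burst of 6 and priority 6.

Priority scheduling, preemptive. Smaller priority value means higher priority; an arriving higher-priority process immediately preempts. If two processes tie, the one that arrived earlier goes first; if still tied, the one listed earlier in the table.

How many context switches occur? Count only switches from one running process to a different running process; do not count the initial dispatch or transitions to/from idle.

6

Timeline: | idle 0-7 | P0 7-9 | P1 9-19 | P3 19-24 | P2 24-31 | P0 31-38 | P4 38-41 | P5 41-47 |
Completion: P0=38  P1=19  P2=31  P3=24  P4=41  P5=47
Turnaround (C−A): P0=31  P1=10  P2=22  P3=14  P4=28  P5=33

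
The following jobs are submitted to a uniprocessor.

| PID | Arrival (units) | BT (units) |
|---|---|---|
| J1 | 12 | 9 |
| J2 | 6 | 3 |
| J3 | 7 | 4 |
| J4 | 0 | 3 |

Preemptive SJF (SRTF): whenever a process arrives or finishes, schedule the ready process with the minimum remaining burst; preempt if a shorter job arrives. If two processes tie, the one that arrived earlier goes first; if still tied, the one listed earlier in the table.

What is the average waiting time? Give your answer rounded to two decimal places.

0.75

Gantt: | J4 0-3 | idle 3-6 | J2 6-9 | J3 9-13 | J1 13-22 |
Completion: J1=22  J2=9  J3=13  J4=3
Turnaround (C−A): J1=10  J2=3  J3=6  J4=3
Waiting times: J1=1, J2=0, J3=2, J4=0
Average waiting = (1+0+2+0) / 4 = 3/4 = 0.75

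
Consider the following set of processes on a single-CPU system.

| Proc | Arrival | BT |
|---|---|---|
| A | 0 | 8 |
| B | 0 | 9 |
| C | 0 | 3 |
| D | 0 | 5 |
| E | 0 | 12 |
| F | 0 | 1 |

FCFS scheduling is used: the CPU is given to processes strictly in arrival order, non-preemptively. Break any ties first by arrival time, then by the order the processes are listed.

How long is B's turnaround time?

Gantt: | A 0-8 | B 8-17 | C 17-20 | D 20-25 | E 25-37 | F 37-38 |
Completion: A=8  B=17  C=20  D=25  E=37  F=38
Turnaround (C−A): A=8  B=17  C=20  D=25  E=37  F=38
Turnaround(B) = completion − arrival = 17 − 0 = 17

17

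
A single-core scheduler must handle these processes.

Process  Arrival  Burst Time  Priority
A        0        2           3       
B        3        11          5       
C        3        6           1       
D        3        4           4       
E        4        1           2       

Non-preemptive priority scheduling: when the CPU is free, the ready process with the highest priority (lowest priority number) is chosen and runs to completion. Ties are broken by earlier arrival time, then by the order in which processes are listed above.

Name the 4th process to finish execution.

Schedule: | A 0-2 | idle 2-3 | C 3-9 | E 9-10 | D 10-14 | B 14-25 |
Completion: A=2  B=25  C=9  D=14  E=10
Finish order: A → C → E → D → B

D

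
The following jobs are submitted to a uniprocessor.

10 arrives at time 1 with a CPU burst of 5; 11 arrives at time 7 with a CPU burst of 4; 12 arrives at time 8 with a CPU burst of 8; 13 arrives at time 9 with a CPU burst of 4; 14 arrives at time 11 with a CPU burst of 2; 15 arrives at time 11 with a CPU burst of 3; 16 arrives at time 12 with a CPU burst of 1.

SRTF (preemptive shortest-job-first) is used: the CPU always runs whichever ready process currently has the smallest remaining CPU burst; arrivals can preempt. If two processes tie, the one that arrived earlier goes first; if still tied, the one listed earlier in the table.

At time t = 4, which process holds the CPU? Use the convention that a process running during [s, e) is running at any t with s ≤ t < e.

10

Gantt: | idle 0-1 | 10 1-6 | idle 6-7 | 11 7-11 | 14 11-13 | 16 13-14 | 15 14-17 | 13 17-21 | 12 21-29 |
Completion: 10=6  11=11  12=29  13=21  14=13  15=17  16=14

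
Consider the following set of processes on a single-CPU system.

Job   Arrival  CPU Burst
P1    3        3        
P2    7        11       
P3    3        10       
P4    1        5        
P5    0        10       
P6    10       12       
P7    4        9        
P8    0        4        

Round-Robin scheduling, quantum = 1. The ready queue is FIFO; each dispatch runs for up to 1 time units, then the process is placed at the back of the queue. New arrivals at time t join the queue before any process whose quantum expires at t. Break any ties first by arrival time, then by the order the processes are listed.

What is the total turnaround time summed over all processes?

331

Gantt: | P5 0-1 | P8 1-2 | P4 2-3 | P5 3-4 | P8 4-5 | P1 5-6 | P3 6-7 | P4 7-8 | P7 8-9 | P5 9-10 | P8 10-11 | P1 11-12 | P2 12-13 | P3 13-14 | P4 14-15 | P7 15-16 | P6 16-17 | P5 17-18 | P8 18-19 | P1 19-20 | P2 20-21 | P3 21-22 | P4 22-23 | P7 23-24 | P6 24-25 | P5 25-26 | P2 26-27 | P3 27-28 | P4 28-29 | P7 29-30 | P6 30-31 | P5 31-32 | P2 32-33 | P3 33-34 | P7 34-35 | P6 35-36 | P5 36-37 | P2 37-38 | P3 38-39 | P7 39-40 | P6 40-41 | P5 41-42 | P2 42-43 | P3 43-44 | P7 44-45 | P6 45-46 | P5 46-47 | P2 47-48 | P3 48-49 | P7 49-50 | P6 50-51 | P5 51-52 | P2 52-53 | P3 53-54 | P7 54-55 | P6 55-56 | P2 56-57 | P3 57-58 | P6 58-59 | P2 59-60 | P6 60-61 | P2 61-62 | P6 62-64 |
Completion: P1=20  P2=62  P3=58  P4=29  P5=52  P6=64  P7=55  P8=19
Turnaround (C−A): P1=17  P2=55  P3=55  P4=28  P5=52  P6=54  P7=51  P8=19
Turnaround = completion − arrival: P1=17, P2=55, P3=55, P4=28, P5=52, P6=54, P7=51, P8=19
Total turnaround = 17 + 55 + 55 + 28 + 52 + 54 + 51 + 19 = 331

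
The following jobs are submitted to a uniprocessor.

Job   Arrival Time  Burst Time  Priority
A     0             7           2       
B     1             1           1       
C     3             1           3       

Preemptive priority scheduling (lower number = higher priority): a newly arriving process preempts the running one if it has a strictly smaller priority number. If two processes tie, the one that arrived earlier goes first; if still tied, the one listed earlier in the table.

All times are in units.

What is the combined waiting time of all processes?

6

Schedule: | A 0-1 | B 1-2 | A 2-8 | C 8-9 |
Completion: A=8  B=2  C=9
Turnaround (C−A): A=8  B=1  C=6
Waiting = turnaround − burst: A=1, B=0, C=5
Total waiting = 1 + 0 + 5 = 6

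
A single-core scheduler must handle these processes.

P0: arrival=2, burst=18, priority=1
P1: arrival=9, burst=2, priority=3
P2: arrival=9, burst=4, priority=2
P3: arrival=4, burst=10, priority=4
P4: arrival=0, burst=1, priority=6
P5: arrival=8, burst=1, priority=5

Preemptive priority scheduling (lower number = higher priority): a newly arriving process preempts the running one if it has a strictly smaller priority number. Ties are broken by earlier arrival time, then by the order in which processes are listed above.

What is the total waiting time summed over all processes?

76

Schedule: | P4 0-1 | idle 1-2 | P0 2-20 | P2 20-24 | P1 24-26 | P3 26-36 | P5 36-37 |
Completion: P0=20  P1=26  P2=24  P3=36  P4=1  P5=37
Waiting = turnaround − burst: P0=0, P1=15, P2=11, P3=22, P4=0, P5=28
Total waiting = 0 + 15 + 11 + 22 + 0 + 28 = 76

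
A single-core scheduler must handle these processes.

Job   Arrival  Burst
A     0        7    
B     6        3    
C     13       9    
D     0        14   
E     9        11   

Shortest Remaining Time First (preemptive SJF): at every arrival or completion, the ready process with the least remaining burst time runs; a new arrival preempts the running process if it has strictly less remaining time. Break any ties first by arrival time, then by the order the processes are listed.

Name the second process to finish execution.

B

Gantt: | A 0-7 | B 7-10 | E 10-21 | C 21-30 | D 30-44 |
Completion: A=7  B=10  C=30  D=44  E=21
Turnaround (C−A): A=7  B=4  C=17  D=44  E=12
Finish order: A → B → E → C → D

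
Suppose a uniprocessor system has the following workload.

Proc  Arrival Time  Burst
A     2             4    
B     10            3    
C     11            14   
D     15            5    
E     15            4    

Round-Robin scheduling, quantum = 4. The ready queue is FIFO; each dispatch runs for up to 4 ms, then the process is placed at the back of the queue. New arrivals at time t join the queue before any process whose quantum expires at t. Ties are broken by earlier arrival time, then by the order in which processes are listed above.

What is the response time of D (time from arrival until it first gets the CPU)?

Gantt: | idle 0-2 | A 2-6 | idle 6-10 | B 10-13 | C 13-17 | D 17-21 | E 21-25 | C 25-29 | D 29-30 | C 30-36 |
Completion: A=6  B=13  C=36  D=30  E=25
Turnaround (C−A): A=4  B=3  C=25  D=15  E=10
Response(D) = first start − arrival = 17 − 15 = 2

2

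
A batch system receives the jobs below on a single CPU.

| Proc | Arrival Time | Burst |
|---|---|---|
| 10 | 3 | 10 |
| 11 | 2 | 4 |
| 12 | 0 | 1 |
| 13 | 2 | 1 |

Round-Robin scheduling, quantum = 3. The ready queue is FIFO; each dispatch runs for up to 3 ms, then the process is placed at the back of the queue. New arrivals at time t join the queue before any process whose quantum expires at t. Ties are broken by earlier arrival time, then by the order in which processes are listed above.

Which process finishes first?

Gantt: | 12 0-1 | idle 1-2 | 11 2-5 | 13 5-6 | 10 6-9 | 11 9-10 | 10 10-17 |
Completion: 10=17  11=10  12=1  13=6
Turnaround (C−A): 10=14  11=8  12=1  13=4
Finish order: 12 → 13 → 11 → 10

12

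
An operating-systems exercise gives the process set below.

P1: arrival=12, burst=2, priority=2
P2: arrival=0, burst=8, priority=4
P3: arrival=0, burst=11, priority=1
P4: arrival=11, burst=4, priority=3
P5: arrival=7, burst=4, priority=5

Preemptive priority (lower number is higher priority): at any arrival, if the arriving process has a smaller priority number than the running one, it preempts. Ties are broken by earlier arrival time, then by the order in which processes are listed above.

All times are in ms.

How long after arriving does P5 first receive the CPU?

Gantt: | P3 0-11 | P4 11-12 | P1 12-14 | P4 14-17 | P2 17-25 | P5 25-29 |
Completion: P1=14  P2=25  P3=11  P4=17  P5=29
Turnaround (C−A): P1=2  P2=25  P3=11  P4=6  P5=22
Response(P5) = first start − arrival = 25 − 7 = 18

18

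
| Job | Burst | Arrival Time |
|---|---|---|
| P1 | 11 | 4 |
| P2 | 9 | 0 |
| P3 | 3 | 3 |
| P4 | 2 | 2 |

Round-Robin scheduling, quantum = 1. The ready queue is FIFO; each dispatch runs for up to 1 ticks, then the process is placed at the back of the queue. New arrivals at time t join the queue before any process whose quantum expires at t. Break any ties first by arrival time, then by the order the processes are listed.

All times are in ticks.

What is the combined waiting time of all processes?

Timeline: | P2 0-2 | P4 2-3 | P2 3-4 | P3 4-5 | P4 5-6 | P1 6-7 | P2 7-8 | P3 8-9 | P1 9-10 | P2 10-11 | P3 11-12 | P1 12-13 | P2 13-14 | P1 14-15 | P2 15-16 | P1 16-17 | P2 17-18 | P1 18-19 | P2 19-20 | P1 20-25 |
Completion: P1=25  P2=20  P3=12  P4=6
Waiting = turnaround − burst: P1=10, P2=11, P3=6, P4=2
Total waiting = 10 + 11 + 6 + 2 = 29

29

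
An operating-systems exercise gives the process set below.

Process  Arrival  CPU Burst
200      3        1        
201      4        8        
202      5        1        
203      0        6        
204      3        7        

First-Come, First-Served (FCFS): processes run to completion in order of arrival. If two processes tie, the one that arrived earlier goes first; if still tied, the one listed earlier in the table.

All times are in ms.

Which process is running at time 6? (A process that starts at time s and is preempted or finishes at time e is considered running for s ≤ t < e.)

200

Timeline: | 203 0-6 | 200 6-7 | 204 7-14 | 201 14-22 | 202 22-23 |
Completion: 200=7  201=22  202=23  203=6  204=14
Turnaround (C−A): 200=4  201=18  202=18  203=6  204=11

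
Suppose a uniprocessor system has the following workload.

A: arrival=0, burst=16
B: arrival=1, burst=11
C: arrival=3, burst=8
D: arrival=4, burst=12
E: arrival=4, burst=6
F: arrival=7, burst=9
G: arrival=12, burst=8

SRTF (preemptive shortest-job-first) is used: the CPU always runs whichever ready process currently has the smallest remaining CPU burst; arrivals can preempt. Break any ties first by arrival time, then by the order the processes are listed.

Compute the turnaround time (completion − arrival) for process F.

Gantt: | A 0-1 | B 1-3 | C 3-4 | E 4-10 | C 10-17 | G 17-25 | B 25-34 | F 34-43 | D 43-55 | A 55-70 |
Completion: A=70  B=34  C=17  D=55  E=10  F=43  G=25
Turnaround (C−A): A=70  B=33  C=14  D=51  E=6  F=36  G=13
Turnaround(F) = completion − arrival = 43 − 7 = 36

36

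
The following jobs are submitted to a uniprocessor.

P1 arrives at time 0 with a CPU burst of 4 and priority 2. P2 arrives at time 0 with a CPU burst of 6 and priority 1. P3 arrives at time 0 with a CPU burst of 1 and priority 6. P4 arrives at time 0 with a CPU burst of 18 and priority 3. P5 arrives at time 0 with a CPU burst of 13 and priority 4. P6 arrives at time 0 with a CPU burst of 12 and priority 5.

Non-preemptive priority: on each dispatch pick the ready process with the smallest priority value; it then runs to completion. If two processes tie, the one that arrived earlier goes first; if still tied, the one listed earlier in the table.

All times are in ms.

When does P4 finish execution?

28

Timeline: | P2 0-6 | P1 6-10 | P4 10-28 | P5 28-41 | P6 41-53 | P3 53-54 |
Completion: P1=10  P2=6  P3=54  P4=28  P5=41  P6=53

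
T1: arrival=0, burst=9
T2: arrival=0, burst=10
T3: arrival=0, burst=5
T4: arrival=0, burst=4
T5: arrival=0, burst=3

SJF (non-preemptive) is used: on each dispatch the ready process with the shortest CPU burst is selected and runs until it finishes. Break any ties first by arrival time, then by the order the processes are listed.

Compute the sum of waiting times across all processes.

43

Gantt: | T5 0-3 | T4 3-7 | T3 7-12 | T1 12-21 | T2 21-31 |
Completion: T1=21  T2=31  T3=12  T4=7  T5=3
Turnaround (C−A): T1=21  T2=31  T3=12  T4=7  T5=3
Waiting = turnaround − burst: T1=12, T2=21, T3=7, T4=3, T5=0
Total waiting = 12 + 21 + 7 + 3 + 0 = 43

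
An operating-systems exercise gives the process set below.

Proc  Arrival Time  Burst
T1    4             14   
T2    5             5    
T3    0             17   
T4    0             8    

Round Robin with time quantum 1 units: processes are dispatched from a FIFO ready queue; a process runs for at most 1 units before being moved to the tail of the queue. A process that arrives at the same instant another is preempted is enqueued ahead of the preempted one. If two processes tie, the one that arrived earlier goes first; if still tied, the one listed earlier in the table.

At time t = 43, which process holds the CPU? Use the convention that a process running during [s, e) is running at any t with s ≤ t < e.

Timeline: | T3 0-1 | T4 1-2 | T3 2-3 | T4 3-4 | T3 4-5 | T1 5-6 | T4 6-7 | T2 7-8 | T3 8-9 | T1 9-10 | T4 10-11 | T2 11-12 | T3 12-13 | T1 13-14 | T4 14-15 | T2 15-16 | T3 16-17 | T1 17-18 | T4 18-19 | T2 19-20 | T3 20-21 | T1 21-22 | T4 22-23 | T2 23-24 | T3 24-25 | T1 25-26 | T4 26-27 | T3 27-28 | T1 28-29 | T3 29-30 | T1 30-31 | T3 31-32 | T1 32-33 | T3 33-34 | T1 34-35 | T3 35-36 | T1 36-37 | T3 37-38 | T1 38-39 | T3 39-40 | T1 40-41 | T3 41-42 | T1 42-43 | T3 43-44 |
Completion: T1=43  T2=24  T3=44  T4=27
Turnaround (C−A): T1=39  T2=19  T3=44  T4=27

T3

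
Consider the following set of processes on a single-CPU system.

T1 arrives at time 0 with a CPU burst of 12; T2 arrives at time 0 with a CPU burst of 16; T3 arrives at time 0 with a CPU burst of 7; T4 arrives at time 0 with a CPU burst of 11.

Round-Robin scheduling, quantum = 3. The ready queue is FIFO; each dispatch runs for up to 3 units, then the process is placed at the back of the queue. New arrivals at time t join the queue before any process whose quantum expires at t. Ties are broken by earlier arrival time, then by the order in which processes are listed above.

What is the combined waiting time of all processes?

110

Schedule: | T1 0-3 | T2 3-6 | T3 6-9 | T4 9-12 | T1 12-15 | T2 15-18 | T3 18-21 | T4 21-24 | T1 24-27 | T2 27-30 | T3 30-31 | T4 31-34 | T1 34-37 | T2 37-40 | T4 40-42 | T2 42-46 |
Completion: T1=37  T2=46  T3=31  T4=42
Turnaround (C−A): T1=37  T2=46  T3=31  T4=42
Waiting = turnaround − burst: T1=25, T2=30, T3=24, T4=31
Total waiting = 25 + 30 + 24 + 31 = 110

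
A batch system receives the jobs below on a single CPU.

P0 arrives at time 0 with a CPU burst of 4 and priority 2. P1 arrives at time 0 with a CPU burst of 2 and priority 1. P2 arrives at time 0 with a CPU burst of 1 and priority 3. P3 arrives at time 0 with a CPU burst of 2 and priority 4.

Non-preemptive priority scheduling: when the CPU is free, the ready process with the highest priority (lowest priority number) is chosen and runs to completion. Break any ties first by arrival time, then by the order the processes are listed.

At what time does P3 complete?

9

Gantt: | P1 0-2 | P0 2-6 | P2 6-7 | P3 7-9 |
Completion: P0=6  P1=2  P2=7  P3=9
Turnaround (C−A): P0=6  P1=2  P2=7  P3=9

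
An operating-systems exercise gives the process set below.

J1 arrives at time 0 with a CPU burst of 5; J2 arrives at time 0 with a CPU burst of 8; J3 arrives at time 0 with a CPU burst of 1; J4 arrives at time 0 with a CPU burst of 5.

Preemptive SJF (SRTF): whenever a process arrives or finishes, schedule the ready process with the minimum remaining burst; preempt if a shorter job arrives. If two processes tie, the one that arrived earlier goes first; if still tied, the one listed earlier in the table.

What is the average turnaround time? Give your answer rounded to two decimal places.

9.25

Timeline: | J3 0-1 | J1 1-6 | J4 6-11 | J2 11-19 |
Completion: J1=6  J2=19  J3=1  J4=11
Turnaround (C−A): J1=6  J2=19  J3=1  J4=11
Turnaround times: J1=6, J2=19, J3=1, J4=11
Average turnaround = (6+19+1+11) / 4 = 37/4 = 9.25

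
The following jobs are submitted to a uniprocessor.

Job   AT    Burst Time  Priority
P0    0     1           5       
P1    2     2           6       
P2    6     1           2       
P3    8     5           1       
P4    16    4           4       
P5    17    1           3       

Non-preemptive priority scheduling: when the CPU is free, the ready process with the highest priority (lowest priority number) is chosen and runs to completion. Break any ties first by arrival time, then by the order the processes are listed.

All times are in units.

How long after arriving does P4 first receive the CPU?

Schedule: | P0 0-1 | idle 1-2 | P1 2-4 | idle 4-6 | P2 6-7 | idle 7-8 | P3 8-13 | idle 13-16 | P4 16-20 | P5 20-21 |
Completion: P0=1  P1=4  P2=7  P3=13  P4=20  P5=21
Response(P4) = first start − arrival = 16 − 16 = 0

0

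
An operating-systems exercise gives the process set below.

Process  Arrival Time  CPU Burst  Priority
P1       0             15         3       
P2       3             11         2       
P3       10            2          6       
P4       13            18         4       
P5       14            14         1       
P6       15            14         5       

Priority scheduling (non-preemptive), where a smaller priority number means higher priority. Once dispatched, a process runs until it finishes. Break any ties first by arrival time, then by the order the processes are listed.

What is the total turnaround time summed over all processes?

233

Gantt: | P1 0-15 | P5 15-29 | P2 29-40 | P4 40-58 | P6 58-72 | P3 72-74 |
Completion: P1=15  P2=40  P3=74  P4=58  P5=29  P6=72
Turnaround (C−A): P1=15  P2=37  P3=64  P4=45  P5=15  P6=57
Turnaround = completion − arrival: P1=15, P2=37, P3=64, P4=45, P5=15, P6=57
Total turnaround = 15 + 37 + 64 + 45 + 15 + 57 = 233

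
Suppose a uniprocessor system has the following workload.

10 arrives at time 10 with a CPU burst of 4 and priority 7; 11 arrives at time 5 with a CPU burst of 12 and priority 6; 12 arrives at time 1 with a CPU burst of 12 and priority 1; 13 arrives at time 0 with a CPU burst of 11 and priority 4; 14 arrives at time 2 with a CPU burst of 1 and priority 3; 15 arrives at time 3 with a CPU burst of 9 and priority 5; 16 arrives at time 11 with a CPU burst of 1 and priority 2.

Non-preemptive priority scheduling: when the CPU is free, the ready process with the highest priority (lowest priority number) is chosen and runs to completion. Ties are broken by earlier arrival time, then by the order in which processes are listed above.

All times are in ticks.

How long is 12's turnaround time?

Gantt: | 13 0-11 | 12 11-23 | 16 23-24 | 14 24-25 | 15 25-34 | 11 34-46 | 10 46-50 |
Completion: 10=50  11=46  12=23  13=11  14=25  15=34  16=24
Turnaround (C−A): 10=40  11=41  12=22  13=11  14=23  15=31  16=13
Turnaround(12) = completion − arrival = 23 − 1 = 22

22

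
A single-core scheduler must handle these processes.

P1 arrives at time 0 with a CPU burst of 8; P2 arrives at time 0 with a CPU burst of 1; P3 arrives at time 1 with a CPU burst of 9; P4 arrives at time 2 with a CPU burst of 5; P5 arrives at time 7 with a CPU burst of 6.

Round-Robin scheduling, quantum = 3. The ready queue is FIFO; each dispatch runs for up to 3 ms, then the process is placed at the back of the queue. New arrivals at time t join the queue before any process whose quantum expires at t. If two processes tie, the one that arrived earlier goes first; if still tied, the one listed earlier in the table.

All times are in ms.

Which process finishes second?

Timeline: | P1 0-3 | P2 3-4 | P3 4-7 | P4 7-10 | P1 10-13 | P5 13-16 | P3 16-19 | P4 19-21 | P1 21-23 | P5 23-26 | P3 26-29 |
Completion: P1=23  P2=4  P3=29  P4=21  P5=26
Finish order: P2 → P4 → P1 → P5 → P3

P4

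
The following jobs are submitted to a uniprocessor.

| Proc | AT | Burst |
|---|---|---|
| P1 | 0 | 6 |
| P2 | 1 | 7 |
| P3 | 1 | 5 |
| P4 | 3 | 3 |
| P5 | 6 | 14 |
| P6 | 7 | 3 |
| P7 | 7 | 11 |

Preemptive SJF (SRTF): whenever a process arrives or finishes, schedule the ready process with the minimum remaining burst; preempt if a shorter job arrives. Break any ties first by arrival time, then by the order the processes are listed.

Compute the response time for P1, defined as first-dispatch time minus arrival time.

Schedule: | P1 0-6 | P4 6-9 | P6 9-12 | P3 12-17 | P2 17-24 | P7 24-35 | P5 35-49 |
Completion: P1=6  P2=24  P3=17  P4=9  P5=49  P6=12  P7=35
Response(P1) = first start − arrival = 0 − 0 = 0

0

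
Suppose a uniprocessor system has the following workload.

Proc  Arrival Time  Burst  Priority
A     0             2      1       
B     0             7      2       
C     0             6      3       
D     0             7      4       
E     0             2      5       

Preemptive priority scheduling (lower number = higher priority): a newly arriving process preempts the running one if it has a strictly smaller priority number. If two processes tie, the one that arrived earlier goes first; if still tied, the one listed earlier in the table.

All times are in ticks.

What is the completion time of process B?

Gantt: | A 0-2 | B 2-9 | C 9-15 | D 15-22 | E 22-24 |
Completion: A=2  B=9  C=15  D=22  E=24

9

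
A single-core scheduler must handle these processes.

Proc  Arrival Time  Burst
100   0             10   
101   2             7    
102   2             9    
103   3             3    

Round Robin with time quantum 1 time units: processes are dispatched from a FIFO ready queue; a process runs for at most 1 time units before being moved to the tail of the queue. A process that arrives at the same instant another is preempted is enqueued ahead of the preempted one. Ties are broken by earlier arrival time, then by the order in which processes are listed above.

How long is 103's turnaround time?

11

Timeline: | 100 0-2 | 101 2-3 | 102 3-4 | 100 4-5 | 103 5-6 | 101 6-7 | 102 7-8 | 100 8-9 | 103 9-10 | 101 10-11 | 102 11-12 | 100 12-13 | 103 13-14 | 101 14-15 | 102 15-16 | 100 16-17 | 101 17-18 | 102 18-19 | 100 19-20 | 101 20-21 | 102 21-22 | 100 22-23 | 101 23-24 | 102 24-25 | 100 25-26 | 102 26-27 | 100 27-28 | 102 28-29 |
Completion: 100=28  101=24  102=29  103=14
Turnaround (C−A): 100=28  101=22  102=27  103=11
Turnaround(103) = completion − arrival = 14 − 3 = 11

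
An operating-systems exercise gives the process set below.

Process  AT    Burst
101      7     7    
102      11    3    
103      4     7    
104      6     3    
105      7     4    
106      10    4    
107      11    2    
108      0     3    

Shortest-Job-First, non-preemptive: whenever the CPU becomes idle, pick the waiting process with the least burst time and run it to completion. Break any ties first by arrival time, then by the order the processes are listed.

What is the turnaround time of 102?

Gantt: | 108 0-3 | idle 3-4 | 103 4-11 | 107 11-13 | 104 13-16 | 102 16-19 | 105 19-23 | 106 23-27 | 101 27-34 |
Completion: 101=34  102=19  103=11  104=16  105=23  106=27  107=13  108=3
Turnaround(102) = completion − arrival = 19 − 11 = 8

8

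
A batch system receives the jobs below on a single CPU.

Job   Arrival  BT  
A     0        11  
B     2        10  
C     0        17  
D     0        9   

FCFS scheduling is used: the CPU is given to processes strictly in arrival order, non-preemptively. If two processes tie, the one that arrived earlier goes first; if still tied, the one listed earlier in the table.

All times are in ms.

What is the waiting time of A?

0

Schedule: | A 0-11 | C 11-28 | D 28-37 | B 37-47 |
Completion: A=11  B=47  C=28  D=37
Turnaround (C−A): A=11  B=45  C=28  D=37
Waiting(A) = turnaround − burst = 11 − 11 = 0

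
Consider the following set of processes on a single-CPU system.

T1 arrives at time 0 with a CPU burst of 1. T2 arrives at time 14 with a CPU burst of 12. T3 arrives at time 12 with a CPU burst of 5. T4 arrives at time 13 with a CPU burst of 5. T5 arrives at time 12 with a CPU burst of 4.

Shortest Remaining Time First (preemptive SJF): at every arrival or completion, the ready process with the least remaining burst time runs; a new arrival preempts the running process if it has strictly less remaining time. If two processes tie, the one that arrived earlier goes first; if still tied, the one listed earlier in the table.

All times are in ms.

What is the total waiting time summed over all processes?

Timeline: | T1 0-1 | idle 1-12 | T5 12-16 | T3 16-21 | T4 21-26 | T2 26-38 |
Completion: T1=1  T2=38  T3=21  T4=26  T5=16
Waiting = turnaround − burst: T1=0, T2=12, T3=4, T4=8, T5=0
Total waiting = 0 + 12 + 4 + 8 + 0 = 24

24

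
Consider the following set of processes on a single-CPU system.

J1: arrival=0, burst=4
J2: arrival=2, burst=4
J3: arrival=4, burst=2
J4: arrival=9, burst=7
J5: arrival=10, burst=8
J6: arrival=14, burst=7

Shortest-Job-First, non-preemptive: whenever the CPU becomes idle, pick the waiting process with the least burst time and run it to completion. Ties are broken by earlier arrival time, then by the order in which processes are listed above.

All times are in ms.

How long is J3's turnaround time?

Gantt: | J1 0-4 | J3 4-6 | J2 6-10 | J4 10-17 | J6 17-24 | J5 24-32 |
Completion: J1=4  J2=10  J3=6  J4=17  J5=32  J6=24
Turnaround (C−A): J1=4  J2=8  J3=2  J4=8  J5=22  J6=10
Turnaround(J3) = completion − arrival = 6 − 4 = 2

2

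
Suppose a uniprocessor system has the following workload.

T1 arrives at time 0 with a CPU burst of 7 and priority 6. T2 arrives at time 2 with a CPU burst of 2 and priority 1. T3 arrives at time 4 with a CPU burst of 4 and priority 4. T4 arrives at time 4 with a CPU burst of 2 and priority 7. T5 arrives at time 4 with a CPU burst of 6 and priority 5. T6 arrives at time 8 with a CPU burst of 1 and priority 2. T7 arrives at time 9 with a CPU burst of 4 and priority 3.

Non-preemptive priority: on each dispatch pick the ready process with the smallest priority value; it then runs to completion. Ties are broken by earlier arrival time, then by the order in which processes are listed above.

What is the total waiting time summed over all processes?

Timeline: | T1 0-7 | T2 7-9 | T6 9-10 | T7 10-14 | T3 14-18 | T5 18-24 | T4 24-26 |
Completion: T1=7  T2=9  T3=18  T4=26  T5=24  T6=10  T7=14
Turnaround (C−A): T1=7  T2=7  T3=14  T4=22  T5=20  T6=2  T7=5
Waiting = turnaround − burst: T1=0, T2=5, T3=10, T4=20, T5=14, T6=1, T7=1
Total waiting = 0 + 5 + 10 + 20 + 14 + 1 + 1 = 51

51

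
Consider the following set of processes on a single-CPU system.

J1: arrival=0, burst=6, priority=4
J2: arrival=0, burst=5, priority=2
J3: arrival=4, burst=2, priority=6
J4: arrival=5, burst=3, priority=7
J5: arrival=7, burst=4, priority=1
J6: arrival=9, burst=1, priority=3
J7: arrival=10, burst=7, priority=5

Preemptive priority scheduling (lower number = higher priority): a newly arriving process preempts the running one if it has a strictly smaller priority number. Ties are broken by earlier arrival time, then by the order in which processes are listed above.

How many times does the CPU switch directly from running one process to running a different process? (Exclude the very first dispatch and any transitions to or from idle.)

Schedule: | J2 0-5 | J1 5-7 | J5 7-11 | J6 11-12 | J1 12-16 | J7 16-23 | J3 23-25 | J4 25-28 |
Completion: J1=16  J2=5  J3=25  J4=28  J5=11  J6=12  J7=23
Turnaround (C−A): J1=16  J2=5  J3=21  J4=23  J5=4  J6=3  J7=13

7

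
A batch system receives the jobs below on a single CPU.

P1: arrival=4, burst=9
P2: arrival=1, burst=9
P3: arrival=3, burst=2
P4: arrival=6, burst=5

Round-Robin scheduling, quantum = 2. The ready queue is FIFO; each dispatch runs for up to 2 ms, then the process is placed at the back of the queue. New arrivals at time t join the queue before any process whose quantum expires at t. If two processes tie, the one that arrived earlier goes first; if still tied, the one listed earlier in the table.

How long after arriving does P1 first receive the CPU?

3

Gantt: | idle 0-1 | P2 1-3 | P3 3-5 | P2 5-7 | P1 7-9 | P4 9-11 | P2 11-13 | P1 13-15 | P4 15-17 | P2 17-19 | P1 19-21 | P4 21-22 | P2 22-23 | P1 23-26 |
Completion: P1=26  P2=23  P3=5  P4=22
Response(P1) = first start − arrival = 7 − 4 = 3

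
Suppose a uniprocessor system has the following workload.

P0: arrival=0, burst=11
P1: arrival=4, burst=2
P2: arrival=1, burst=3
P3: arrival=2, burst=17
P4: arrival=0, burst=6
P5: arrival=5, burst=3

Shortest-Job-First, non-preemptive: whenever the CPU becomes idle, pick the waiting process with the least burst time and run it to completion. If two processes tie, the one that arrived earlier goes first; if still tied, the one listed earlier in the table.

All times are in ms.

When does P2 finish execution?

Timeline: | P4 0-6 | P1 6-8 | P2 8-11 | P5 11-14 | P0 14-25 | P3 25-42 |
Completion: P0=25  P1=8  P2=11  P3=42  P4=6  P5=14
Turnaround (C−A): P0=25  P1=4  P2=10  P3=40  P4=6  P5=9

11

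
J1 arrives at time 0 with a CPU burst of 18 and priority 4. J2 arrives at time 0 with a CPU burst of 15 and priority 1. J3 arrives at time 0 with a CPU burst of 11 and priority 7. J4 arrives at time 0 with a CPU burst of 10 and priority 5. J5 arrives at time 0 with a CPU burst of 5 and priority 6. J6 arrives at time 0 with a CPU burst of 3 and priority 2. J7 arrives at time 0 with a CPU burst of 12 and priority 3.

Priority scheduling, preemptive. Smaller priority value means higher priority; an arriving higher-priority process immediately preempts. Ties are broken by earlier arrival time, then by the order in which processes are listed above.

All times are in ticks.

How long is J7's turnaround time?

Gantt: | J2 0-15 | J6 15-18 | J7 18-30 | J1 30-48 | J4 48-58 | J5 58-63 | J3 63-74 |
Completion: J1=48  J2=15  J3=74  J4=58  J5=63  J6=18  J7=30
Turnaround (C−A): J1=48  J2=15  J3=74  J4=58  J5=63  J6=18  J7=30
Turnaround(J7) = completion − arrival = 30 − 0 = 30

30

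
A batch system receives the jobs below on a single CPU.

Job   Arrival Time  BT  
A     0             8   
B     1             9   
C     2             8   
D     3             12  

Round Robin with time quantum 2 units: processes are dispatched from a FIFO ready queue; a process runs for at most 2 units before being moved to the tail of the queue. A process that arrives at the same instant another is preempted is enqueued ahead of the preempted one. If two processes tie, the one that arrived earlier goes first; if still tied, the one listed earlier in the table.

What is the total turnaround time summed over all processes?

Gantt: | A 0-2 | B 2-4 | C 4-6 | A 6-8 | D 8-10 | B 10-12 | C 12-14 | A 14-16 | D 16-18 | B 18-20 | C 20-22 | A 22-24 | D 24-26 | B 26-28 | C 28-30 | D 30-32 | B 32-33 | D 33-37 |
Completion: A=24  B=33  C=30  D=37
Turnaround (C−A): A=24  B=32  C=28  D=34
Turnaround = completion − arrival: A=24, B=32, C=28, D=34
Total turnaround = 24 + 32 + 28 + 34 = 118

118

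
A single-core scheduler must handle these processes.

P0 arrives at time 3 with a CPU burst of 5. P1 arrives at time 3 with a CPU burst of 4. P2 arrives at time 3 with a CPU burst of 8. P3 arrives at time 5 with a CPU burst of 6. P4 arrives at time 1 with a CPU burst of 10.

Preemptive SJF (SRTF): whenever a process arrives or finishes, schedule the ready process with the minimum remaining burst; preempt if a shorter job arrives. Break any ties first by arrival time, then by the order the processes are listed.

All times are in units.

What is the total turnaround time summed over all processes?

Timeline: | idle 0-1 | P4 1-3 | P1 3-7 | P0 7-12 | P3 12-18 | P4 18-26 | P2 26-34 |
Completion: P0=12  P1=7  P2=34  P3=18  P4=26
Turnaround (C−A): P0=9  P1=4  P2=31  P3=13  P4=25
Turnaround = completion − arrival: P0=9, P1=4, P2=31, P3=13, P4=25
Total turnaround = 9 + 4 + 31 + 13 + 25 = 82

82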